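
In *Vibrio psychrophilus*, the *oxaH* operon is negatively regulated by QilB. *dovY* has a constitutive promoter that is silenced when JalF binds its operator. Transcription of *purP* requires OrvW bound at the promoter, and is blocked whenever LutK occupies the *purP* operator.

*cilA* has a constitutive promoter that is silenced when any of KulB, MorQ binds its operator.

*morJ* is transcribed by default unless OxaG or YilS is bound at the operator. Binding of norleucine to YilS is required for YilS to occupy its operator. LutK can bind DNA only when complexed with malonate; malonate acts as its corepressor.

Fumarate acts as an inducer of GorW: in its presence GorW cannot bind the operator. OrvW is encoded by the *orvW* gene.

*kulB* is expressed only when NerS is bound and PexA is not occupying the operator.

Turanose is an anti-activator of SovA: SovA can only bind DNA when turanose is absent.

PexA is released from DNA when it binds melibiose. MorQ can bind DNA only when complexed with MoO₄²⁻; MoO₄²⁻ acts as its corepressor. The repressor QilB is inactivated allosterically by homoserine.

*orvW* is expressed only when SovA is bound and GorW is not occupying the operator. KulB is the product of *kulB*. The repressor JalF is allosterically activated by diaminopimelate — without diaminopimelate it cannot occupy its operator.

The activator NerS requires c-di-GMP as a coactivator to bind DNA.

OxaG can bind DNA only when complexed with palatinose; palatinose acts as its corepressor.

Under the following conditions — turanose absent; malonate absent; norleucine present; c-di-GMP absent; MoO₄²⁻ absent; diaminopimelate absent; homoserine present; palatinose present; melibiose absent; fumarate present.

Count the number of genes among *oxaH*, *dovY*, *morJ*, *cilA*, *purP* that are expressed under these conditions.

Homoserine is present, so QilB is inactive.
With no repressor bound, *oxaH* is transcribed.
→ *oxaH* is ON.
Diaminopimelate is absent, so JalF is inactive.
With no repressor bound, *dovY* is transcribed.
→ *dovY* is ON.
Palatinose is present, so OxaG is active.
Norleucine is present, so YilS is active.
With repressor OxaG bound, *morJ* is not transcribed.
→ *morJ* is OFF.
c-di-GMP is absent, so NerS is inactive.
Melibiose is absent, so PexA is active.
With repressor PexA bound, *kulB* is not transcribed.
So KulB is not produced.
MoO₄²⁻ is absent, so MorQ is inactive.
With no repressor bound, *cilA* is transcribed.
→ *cilA* is ON.
Malonate is absent, so LutK is inactive.
Fumarate is present, so GorW is inactive.
Turanose is absent, so SovA is active.
No repressor is bound and SovA is active, so *orvW* is transcribed.
So OrvW is produced and active.
No repressor is bound and OrvW is active, so *purP* is transcribed.
→ *purP* is ON.
4 of the 5 genes are transcribed.

4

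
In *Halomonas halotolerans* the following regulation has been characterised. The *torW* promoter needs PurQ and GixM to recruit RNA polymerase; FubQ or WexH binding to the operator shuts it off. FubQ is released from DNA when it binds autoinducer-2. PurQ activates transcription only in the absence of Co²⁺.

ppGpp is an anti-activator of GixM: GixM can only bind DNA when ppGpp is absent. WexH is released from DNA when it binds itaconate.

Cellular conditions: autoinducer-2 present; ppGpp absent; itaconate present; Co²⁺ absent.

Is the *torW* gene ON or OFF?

ON

Autoinducer-2 is present, so FubQ is inactive.
Itaconate is present, so WexH is inactive.
Co²⁺ is absent, so PurQ is active.
ppGpp is absent, so GixM is active.
No repressor is bound and PurQ and GixM are active, so *torW* is transcribed.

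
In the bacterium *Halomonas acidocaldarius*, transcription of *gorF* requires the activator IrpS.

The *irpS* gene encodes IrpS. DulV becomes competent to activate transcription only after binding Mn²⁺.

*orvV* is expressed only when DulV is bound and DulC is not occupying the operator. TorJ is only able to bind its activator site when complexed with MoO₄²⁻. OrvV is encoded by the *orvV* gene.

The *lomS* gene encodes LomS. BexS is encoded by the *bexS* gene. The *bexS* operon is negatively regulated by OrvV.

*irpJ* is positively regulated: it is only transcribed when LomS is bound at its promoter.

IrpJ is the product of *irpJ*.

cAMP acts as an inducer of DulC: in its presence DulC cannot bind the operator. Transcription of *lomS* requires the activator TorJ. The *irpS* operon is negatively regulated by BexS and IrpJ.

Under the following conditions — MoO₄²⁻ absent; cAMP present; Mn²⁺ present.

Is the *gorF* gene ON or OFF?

ON

Mn²⁺ is present, so DulV is active.
cAMP is present, so DulC is inactive.
No repressor is bound and DulV is active, so *orvV* is transcribed.
So OrvV is produced and active.
With repressor OrvV bound, *bexS* is not transcribed.
So BexS is not produced.
MoO₄²⁻ is absent, so TorJ is inactive.
Required activator TorJ is absent, so *lomS* is not transcribed.
So LomS is not produced.
Required activator LomS is absent, so *irpJ* is not transcribed.
So IrpJ is not produced.
With no repressor bound, *irpS* is transcribed.
So IrpS is produced and active.
No repressor is bound and IrpS is active, so *gorF* is transcribed.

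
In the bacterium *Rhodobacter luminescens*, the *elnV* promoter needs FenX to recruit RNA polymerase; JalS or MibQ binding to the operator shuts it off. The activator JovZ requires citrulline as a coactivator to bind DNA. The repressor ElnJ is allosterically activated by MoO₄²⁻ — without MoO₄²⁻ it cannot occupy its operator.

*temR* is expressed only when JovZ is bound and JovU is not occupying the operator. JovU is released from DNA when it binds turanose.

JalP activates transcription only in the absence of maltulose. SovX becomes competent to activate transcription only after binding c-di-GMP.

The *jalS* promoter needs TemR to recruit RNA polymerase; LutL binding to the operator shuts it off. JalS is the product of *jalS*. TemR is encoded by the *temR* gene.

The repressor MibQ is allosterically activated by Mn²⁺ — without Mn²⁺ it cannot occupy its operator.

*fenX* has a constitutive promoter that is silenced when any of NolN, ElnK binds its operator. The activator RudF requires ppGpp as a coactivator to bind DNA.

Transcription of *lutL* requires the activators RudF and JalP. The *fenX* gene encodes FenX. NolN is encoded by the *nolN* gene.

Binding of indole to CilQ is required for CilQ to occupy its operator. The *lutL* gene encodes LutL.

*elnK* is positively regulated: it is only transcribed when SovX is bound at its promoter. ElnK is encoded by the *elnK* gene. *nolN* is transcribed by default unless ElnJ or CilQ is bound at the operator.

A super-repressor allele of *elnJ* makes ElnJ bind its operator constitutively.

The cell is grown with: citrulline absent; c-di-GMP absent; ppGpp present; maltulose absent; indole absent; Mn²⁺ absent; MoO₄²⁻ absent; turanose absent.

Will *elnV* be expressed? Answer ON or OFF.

Turanose is absent, so JovU is active.
Citrulline is absent, so JovZ is inactive.
With repressor JovU bound, *temR* is not transcribed.
So TemR is not produced.
ppGpp is present, so RudF is active.
Maltulose is absent, so JalP is active.
No repressor is bound and RudF and JalP are active, so *lutL* is transcribed.
So LutL is produced and active.
With repressor LutL bound, *jalS* is not transcribed.
So JalS is not produced.
ElnJ is constitutively active in this strain.
Indole is absent, so CilQ is inactive.
With repressor ElnJ bound, *nolN* is not transcribed.
So NolN is not produced.
c-di-GMP is absent, so SovX is inactive.
Required activator SovX is absent, so *elnK* is not transcribed.
So ElnK is not produced.
With no repressor bound, *fenX* is transcribed.
So FenX is produced and active.
Mn²⁺ is absent, so MibQ is inactive.
No repressor is bound and FenX is active, so *elnV* is transcribed.

ON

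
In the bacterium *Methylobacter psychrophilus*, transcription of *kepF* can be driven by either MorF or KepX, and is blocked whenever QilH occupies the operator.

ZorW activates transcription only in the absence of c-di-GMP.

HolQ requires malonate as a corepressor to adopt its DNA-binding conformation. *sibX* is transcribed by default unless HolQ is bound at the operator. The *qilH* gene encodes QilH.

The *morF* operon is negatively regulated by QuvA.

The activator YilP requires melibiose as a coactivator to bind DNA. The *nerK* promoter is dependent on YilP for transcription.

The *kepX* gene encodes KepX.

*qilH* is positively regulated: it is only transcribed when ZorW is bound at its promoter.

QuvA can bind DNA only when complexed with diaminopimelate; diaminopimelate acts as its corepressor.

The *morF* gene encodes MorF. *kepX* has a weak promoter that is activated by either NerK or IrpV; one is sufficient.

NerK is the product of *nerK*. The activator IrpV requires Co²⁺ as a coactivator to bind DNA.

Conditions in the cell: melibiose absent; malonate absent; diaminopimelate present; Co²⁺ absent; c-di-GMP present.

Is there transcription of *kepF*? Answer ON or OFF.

OFF

Diaminopimelate is present, so QuvA is active.
With repressor QuvA bound, *morF* is not transcribed.
So MorF is not produced.
Melibiose is absent, so YilP is inactive.
Required activator YilP is absent, so *nerK* is not transcribed.
So NerK is not produced.
Co²⁺ is absent, so IrpV is inactive.
No activator is available at the *kepX* promoter, so *kepX* is not transcribed.
So KepX is not produced.
c-di-GMP is present, so ZorW is inactive.
Required activator ZorW is absent, so *qilH* is not transcribed.
So QilH is not produced.
No activator is available at the *kepF* promoter, so *kepF* is not transcribed.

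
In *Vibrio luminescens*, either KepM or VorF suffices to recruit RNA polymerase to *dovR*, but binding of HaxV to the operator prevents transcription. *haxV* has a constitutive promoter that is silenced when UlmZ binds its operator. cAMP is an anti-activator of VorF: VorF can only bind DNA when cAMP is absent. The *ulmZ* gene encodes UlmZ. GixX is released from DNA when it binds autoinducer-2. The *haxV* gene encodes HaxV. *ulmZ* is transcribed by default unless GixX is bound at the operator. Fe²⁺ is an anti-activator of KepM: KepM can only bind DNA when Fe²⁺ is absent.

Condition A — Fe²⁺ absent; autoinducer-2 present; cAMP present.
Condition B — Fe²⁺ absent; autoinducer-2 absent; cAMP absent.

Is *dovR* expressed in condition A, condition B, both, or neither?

A only

Condition A:
Fe²⁺ is absent, so KepM is active.
Autoinducer-2 is present, so GixX is inactive.
With no repressor bound, *ulmZ* is transcribed.
So UlmZ is produced and active.
With repressor UlmZ bound, *haxV* is not transcribed.
So HaxV is not produced.
cAMP is present, so VorF is inactive.
Activator KepM is present, so *dovR* is transcribed.
→ *dovR* is ON in A.
Condition B:
Fe²⁺ is absent, so KepM is active.
Autoinducer-2 is absent, so GixX is active.
With repressor GixX bound, *ulmZ* is not transcribed.
So UlmZ is not produced.
With no repressor bound, *haxV* is transcribed.
So HaxV is produced and active.
cAMP is absent, so VorF is active.
With repressor HaxV bound, *dovR* is not transcribed.
→ *dovR* is OFF in B.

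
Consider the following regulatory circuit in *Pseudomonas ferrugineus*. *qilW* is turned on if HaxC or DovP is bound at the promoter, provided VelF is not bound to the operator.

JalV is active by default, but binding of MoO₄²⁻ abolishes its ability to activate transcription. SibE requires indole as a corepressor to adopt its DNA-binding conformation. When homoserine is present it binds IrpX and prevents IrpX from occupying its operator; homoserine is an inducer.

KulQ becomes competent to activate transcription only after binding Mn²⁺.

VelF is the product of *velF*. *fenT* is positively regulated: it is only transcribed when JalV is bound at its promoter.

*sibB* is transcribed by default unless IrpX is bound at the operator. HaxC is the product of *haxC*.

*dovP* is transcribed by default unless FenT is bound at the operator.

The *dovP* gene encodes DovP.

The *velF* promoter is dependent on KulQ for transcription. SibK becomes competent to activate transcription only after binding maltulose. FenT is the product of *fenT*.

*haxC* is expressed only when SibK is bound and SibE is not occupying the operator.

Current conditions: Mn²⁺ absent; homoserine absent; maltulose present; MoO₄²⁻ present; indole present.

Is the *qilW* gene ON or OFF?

ON

Mn²⁺ is absent, so KulQ is inactive.
Required activator KulQ is absent, so *velF* is not transcribed.
So VelF is not produced.
Indole is present, so SibE is active.
Maltulose is present, so SibK is active.
With repressor SibE bound, *haxC* is not transcribed.
So HaxC is not produced.
MoO₄²⁻ is present, so JalV is inactive.
Required activator JalV is absent, so *fenT* is not transcribed.
So FenT is not produced.
With no repressor bound, *dovP* is transcribed.
So DovP is produced and active.
Activator DovP is present, so *qilW* is transcribed.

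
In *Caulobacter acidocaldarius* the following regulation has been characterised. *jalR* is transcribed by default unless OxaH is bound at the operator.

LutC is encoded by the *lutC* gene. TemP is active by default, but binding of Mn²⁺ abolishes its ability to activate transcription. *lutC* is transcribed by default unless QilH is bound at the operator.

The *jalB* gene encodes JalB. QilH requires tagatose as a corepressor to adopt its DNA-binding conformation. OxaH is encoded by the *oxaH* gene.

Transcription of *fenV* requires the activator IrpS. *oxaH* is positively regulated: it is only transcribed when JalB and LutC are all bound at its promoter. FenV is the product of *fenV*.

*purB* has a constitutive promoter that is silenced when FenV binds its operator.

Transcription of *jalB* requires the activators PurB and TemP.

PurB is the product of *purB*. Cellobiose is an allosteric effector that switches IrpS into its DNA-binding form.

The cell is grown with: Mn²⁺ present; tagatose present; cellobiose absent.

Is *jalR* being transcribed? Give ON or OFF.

Cellobiose is absent, so IrpS is inactive.
Required activator IrpS is absent, so *fenV* is not transcribed.
So FenV is not produced.
With no repressor bound, *purB* is transcribed.
So PurB is produced and active.
Mn²⁺ is present, so TemP is inactive.
Required activator TemP is absent, so *jalB* is not transcribed.
So JalB is not produced.
Tagatose is present, so QilH is active.
With repressor QilH bound, *lutC* is not transcribed.
So LutC is not produced.
Required activator JalB is absent, so *oxaH* is not transcribed.
So OxaH is not produced.
With no repressor bound, *jalR* is transcribed.

ON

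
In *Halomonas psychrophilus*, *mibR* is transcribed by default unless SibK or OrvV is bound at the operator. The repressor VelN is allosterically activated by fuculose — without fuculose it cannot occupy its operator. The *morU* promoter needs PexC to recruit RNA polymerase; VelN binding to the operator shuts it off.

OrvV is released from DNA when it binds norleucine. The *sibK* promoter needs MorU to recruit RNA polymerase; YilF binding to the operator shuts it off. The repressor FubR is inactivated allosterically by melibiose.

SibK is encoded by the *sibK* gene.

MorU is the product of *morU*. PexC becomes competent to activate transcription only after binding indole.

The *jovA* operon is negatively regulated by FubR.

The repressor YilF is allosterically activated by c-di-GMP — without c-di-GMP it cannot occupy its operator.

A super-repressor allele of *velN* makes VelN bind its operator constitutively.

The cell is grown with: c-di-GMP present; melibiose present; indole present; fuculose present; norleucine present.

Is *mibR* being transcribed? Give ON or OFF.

ON

Indole is present, so PexC is active.
VelN is constitutively active in this strain.
With repressor VelN bound, *morU* is not transcribed.
So MorU is not produced.
c-di-GMP is present, so YilF is active.
With repressor YilF bound, *sibK* is not transcribed.
So SibK is not produced.
Norleucine is present, so OrvV is inactive.
With no repressor bound, *mibR* is transcribed.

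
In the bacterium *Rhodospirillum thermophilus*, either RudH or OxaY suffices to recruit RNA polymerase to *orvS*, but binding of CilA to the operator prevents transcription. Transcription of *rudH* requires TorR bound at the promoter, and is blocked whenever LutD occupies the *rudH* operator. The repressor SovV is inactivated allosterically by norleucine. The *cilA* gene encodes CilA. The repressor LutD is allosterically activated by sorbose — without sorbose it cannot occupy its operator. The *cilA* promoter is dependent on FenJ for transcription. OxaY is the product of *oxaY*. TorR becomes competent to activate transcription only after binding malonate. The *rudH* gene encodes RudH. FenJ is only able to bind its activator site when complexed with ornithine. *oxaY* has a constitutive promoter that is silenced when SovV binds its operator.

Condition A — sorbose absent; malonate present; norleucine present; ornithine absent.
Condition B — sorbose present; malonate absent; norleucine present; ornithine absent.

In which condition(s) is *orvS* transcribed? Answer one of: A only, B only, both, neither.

Condition A:
Sorbose is absent, so LutD is inactive.
Malonate is present, so TorR is active.
No repressor is bound and TorR is active, so *rudH* is transcribed.
So RudH is produced and active.
Norleucine is present, so SovV is inactive.
With no repressor bound, *oxaY* is transcribed.
So OxaY is produced and active.
Ornithine is absent, so FenJ is inactive.
Required activator FenJ is absent, so *cilA* is not transcribed.
So CilA is not produced.
Activator RudH is present, so *orvS* is transcribed.
→ *orvS* is ON in A.
Condition B:
Sorbose is present, so LutD is active.
Malonate is absent, so TorR is inactive.
With repressor LutD bound, *rudH* is not transcribed.
So RudH is not produced.
Norleucine is present, so SovV is inactive.
With no repressor bound, *oxaY* is transcribed.
So OxaY is produced and active.
Ornithine is absent, so FenJ is inactive.
Required activator FenJ is absent, so *cilA* is not transcribed.
So CilA is not produced.
Activator OxaY is present, so *orvS* is transcribed.
→ *orvS* is ON in B.

both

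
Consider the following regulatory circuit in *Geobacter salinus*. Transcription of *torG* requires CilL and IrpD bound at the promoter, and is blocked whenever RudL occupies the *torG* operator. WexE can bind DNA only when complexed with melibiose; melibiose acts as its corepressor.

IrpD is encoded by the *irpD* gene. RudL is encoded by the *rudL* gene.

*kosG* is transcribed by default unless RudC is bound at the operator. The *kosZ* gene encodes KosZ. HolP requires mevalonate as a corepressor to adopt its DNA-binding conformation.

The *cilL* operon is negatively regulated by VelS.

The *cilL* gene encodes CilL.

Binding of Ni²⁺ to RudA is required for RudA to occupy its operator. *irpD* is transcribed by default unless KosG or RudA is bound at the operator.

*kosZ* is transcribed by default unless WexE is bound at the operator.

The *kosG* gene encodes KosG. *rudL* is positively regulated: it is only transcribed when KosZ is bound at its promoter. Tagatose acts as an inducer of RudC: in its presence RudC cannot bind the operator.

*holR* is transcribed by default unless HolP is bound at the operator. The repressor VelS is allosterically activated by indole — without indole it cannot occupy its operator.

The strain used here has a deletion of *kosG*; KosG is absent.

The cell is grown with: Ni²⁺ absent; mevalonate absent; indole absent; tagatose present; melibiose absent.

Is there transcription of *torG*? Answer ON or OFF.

OFF

Indole is absent, so VelS is inactive.
With no repressor bound, *cilL* is transcribed.
So CilL is produced and active.
KosG is non-functional in this strain, so it has no effect.
Ni²⁺ is absent, so RudA is inactive.
With no repressor bound, *irpD* is transcribed.
So IrpD is produced and active.
Melibiose is absent, so WexE is inactive.
With no repressor bound, *kosZ* is transcribed.
So KosZ is produced and active.
No repressor is bound and KosZ is active, so *rudL* is transcribed.
So RudL is produced and active.
With repressor RudL bound, *torG* is not transcribed.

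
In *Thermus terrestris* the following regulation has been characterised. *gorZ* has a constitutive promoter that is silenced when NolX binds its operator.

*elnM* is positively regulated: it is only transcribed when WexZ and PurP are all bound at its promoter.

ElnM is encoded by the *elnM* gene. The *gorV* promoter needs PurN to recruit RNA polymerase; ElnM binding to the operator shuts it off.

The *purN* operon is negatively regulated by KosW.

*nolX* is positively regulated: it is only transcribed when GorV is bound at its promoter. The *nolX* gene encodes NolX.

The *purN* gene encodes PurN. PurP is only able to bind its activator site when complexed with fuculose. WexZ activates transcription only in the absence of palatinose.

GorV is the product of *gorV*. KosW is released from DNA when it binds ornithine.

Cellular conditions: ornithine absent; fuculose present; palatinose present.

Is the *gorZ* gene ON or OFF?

Palatinose is present, so WexZ is inactive.
Fuculose is present, so PurP is active.
Required activator WexZ is absent, so *elnM* is not transcribed.
So ElnM is not produced.
Ornithine is absent, so KosW is active.
With repressor KosW bound, *purN* is not transcribed.
So PurN is not produced.
Required activator PurN is absent, so *gorV* is not transcribed.
So GorV is not produced.
Required activator GorV is absent, so *nolX* is not transcribed.
So NolX is not produced.
With no repressor bound, *gorZ* is transcribed.

ON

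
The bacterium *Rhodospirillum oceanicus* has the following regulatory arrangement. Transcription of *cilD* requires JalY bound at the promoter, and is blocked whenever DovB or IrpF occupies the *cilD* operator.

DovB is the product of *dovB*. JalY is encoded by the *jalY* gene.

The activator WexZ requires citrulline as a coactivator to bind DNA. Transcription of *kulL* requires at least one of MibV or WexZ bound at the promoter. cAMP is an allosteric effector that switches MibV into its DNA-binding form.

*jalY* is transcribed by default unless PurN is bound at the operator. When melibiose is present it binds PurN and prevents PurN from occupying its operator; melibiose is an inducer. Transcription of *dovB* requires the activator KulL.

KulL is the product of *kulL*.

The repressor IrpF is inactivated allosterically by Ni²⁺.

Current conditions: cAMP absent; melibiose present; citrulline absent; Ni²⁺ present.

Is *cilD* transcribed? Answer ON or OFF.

cAMP is absent, so MibV is inactive.
Citrulline is absent, so WexZ is inactive.
No activator is available at the *kulL* promoter, so *kulL* is not transcribed.
So KulL is not produced.
Required activator KulL is absent, so *dovB* is not transcribed.
So DovB is not produced.
Melibiose is present, so PurN is inactive.
With no repressor bound, *jalY* is transcribed.
So JalY is produced and active.
Ni²⁺ is present, so IrpF is inactive.
No repressor is bound and JalY is active, so *cilD* is transcribed.

ON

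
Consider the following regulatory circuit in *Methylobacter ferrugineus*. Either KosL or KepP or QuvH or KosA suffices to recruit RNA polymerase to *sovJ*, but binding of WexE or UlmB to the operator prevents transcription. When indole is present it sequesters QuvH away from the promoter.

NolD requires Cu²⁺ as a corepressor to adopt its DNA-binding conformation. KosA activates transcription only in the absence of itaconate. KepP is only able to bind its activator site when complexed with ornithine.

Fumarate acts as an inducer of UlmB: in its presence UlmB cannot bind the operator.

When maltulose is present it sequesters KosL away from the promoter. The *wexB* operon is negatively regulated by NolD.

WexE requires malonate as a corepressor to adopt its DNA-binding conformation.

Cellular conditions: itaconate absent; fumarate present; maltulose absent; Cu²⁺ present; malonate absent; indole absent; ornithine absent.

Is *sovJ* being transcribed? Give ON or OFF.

ON

Malonate is absent, so WexE is inactive.
Maltulose is absent, so KosL is active.
Ornithine is absent, so KepP is inactive.
Indole is absent, so QuvH is active.
Itaconate is absent, so KosA is active.
Fumarate is present, so UlmB is inactive.
Activator KosL is present, so *sovJ* is transcribed.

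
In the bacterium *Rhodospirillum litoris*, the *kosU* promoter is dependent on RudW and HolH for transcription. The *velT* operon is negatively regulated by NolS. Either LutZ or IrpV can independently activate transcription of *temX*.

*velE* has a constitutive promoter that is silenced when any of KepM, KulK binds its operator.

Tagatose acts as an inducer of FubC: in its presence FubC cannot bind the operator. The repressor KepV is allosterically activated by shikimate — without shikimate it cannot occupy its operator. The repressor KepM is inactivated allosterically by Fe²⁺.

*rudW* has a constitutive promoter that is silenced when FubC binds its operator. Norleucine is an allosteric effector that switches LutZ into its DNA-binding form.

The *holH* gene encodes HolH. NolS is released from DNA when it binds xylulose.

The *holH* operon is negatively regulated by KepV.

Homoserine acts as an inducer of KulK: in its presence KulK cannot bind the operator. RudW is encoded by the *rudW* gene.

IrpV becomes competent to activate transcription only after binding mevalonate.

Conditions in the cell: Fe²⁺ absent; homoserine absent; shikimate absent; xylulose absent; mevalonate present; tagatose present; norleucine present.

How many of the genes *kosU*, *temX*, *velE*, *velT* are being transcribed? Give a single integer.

2

Tagatose is present, so FubC is inactive.
With no repressor bound, *rudW* is transcribed.
So RudW is produced and active.
Shikimate is absent, so KepV is inactive.
With no repressor bound, *holH* is transcribed.
So HolH is produced and active.
No repressor is bound and RudW and HolH are active, so *kosU* is transcribed.
→ *kosU* is ON.
Norleucine is present, so LutZ is active.
Mevalonate is present, so IrpV is active.
Activator LutZ is present, so *temX* is transcribed.
→ *temX* is ON.
Fe²⁺ is absent, so KepM is active.
Homoserine is absent, so KulK is active.
With repressor KepM bound, *velE* is not transcribed.
→ *velE* is OFF.
Xylulose is absent, so NolS is active.
With repressor NolS bound, *velT* is not transcribed.
→ *velT* is OFF.
2 of the 4 genes are transcribed.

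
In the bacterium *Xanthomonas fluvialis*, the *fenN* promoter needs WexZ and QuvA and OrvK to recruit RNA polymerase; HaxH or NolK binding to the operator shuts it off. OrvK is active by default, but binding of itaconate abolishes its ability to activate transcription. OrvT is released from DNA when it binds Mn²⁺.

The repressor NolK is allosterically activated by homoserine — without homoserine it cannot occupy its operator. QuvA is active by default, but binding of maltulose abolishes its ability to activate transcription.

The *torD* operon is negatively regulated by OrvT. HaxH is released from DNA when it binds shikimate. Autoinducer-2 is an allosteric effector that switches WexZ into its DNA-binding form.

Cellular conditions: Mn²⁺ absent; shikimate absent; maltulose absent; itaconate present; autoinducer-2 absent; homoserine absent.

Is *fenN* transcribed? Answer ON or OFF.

OFF

Autoinducer-2 is absent, so WexZ is inactive.
Shikimate is absent, so HaxH is active.
Maltulose is absent, so QuvA is active.
Homoserine is absent, so NolK is inactive.
Itaconate is present, so OrvK is inactive.
With repressor HaxH bound, *fenN* is not transcribed.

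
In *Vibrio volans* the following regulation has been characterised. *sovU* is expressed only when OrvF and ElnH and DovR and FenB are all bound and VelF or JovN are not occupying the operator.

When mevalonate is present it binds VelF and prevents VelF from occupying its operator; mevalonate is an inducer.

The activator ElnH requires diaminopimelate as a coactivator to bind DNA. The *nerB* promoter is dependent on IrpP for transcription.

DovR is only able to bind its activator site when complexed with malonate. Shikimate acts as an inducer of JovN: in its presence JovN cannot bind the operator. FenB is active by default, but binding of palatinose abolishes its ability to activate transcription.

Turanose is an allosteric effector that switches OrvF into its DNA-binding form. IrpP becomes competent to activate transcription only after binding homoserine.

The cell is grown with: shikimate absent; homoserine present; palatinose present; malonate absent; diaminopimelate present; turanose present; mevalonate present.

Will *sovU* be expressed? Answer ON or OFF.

Mevalonate is present, so VelF is inactive.
Turanose is present, so OrvF is active.
Shikimate is absent, so JovN is active.
Diaminopimelate is present, so ElnH is active.
Malonate is absent, so DovR is inactive.
Palatinose is present, so FenB is inactive.
With repressor JovN bound, *sovU* is not transcribed.

OFF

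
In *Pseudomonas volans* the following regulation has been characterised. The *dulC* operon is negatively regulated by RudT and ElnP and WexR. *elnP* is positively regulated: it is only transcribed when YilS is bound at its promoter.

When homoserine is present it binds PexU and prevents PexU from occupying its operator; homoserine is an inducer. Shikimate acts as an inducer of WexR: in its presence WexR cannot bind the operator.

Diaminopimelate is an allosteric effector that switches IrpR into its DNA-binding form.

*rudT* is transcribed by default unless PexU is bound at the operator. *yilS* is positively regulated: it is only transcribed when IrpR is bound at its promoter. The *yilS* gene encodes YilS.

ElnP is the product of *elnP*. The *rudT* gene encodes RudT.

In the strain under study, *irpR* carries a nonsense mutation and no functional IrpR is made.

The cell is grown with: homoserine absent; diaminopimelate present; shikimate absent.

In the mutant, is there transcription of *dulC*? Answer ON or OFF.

Homoserine is absent, so PexU is active.
With repressor PexU bound, *rudT* is not transcribed.
So RudT is not produced.
IrpR is non-functional in this strain, so it has no effect.
Required activator IrpR is absent, so *yilS* is not transcribed.
So YilS is not produced.
Required activator YilS is absent, so *elnP* is not transcribed.
So ElnP is not produced.
Shikimate is absent, so WexR is active.
With repressor WexR bound, *dulC* is not transcribed.

OFF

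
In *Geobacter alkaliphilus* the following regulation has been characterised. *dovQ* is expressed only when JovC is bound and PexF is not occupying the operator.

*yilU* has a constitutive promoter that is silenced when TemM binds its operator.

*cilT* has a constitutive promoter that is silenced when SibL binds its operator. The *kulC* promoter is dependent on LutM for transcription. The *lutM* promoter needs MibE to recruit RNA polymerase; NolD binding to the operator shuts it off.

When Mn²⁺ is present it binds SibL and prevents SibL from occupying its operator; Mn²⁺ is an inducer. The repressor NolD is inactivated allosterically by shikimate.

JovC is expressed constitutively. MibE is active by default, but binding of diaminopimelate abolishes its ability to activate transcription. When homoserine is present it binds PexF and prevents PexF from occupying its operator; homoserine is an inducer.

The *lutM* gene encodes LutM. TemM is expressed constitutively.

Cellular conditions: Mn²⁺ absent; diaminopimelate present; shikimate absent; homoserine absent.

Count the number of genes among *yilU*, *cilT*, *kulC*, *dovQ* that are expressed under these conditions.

0

TemM is produced constitutively and is active.
With repressor TemM bound, *yilU* is not transcribed.
→ *yilU* is OFF.
Mn²⁺ is absent, so SibL is active.
With repressor SibL bound, *cilT* is not transcribed.
→ *cilT* is OFF.
Shikimate is absent, so NolD is active.
Diaminopimelate is present, so MibE is inactive.
With repressor NolD bound, *lutM* is not transcribed.
So LutM is not produced.
Required activator LutM is absent, so *kulC* is not transcribed.
→ *kulC* is OFF.
JovC is produced constitutively and is active.
Homoserine is absent, so PexF is active.
With repressor PexF bound, *dovQ* is not transcribed.
→ *dovQ* is OFF.
0 of the 4 genes are transcribed.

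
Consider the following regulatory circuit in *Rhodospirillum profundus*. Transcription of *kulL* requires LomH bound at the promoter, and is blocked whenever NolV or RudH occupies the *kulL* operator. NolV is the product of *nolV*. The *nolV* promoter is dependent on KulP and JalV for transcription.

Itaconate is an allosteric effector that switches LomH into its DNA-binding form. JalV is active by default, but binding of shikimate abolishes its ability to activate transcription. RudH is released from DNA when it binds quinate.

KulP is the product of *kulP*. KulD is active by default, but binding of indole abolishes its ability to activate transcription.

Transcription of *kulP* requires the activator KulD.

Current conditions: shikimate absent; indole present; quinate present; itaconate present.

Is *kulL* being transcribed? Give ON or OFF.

Indole is present, so KulD is inactive.
Required activator KulD is absent, so *kulP* is not transcribed.
So KulP is not produced.
Shikimate is absent, so JalV is active.
Required activator KulP is absent, so *nolV* is not transcribed.
So NolV is not produced.
Itaconate is present, so LomH is active.
Quinate is present, so RudH is inactive.
No repressor is bound and LomH is active, so *kulL* is transcribed.

ON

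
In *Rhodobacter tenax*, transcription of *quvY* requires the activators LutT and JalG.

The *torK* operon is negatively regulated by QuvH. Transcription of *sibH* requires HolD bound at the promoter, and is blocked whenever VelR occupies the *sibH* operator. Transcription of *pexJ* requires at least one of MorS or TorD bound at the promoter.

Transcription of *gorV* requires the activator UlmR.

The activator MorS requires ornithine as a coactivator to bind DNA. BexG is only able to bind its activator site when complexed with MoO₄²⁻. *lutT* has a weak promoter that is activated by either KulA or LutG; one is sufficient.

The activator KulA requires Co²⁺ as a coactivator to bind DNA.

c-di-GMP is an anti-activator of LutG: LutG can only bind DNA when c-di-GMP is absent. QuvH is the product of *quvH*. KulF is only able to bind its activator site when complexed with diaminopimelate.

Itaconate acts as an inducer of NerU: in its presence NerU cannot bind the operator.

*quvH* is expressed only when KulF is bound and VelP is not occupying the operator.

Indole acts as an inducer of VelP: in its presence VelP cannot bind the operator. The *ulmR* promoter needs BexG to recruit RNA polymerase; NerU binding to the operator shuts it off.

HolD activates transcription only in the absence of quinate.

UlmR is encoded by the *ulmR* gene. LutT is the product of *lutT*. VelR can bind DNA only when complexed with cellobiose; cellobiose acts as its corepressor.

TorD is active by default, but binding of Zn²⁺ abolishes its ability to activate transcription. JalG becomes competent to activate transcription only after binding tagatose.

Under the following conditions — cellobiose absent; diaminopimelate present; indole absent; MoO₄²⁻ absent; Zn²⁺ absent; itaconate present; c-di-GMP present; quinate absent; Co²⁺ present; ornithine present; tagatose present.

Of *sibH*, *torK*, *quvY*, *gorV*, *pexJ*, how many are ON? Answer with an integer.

4

Quinate is absent, so HolD is active.
Cellobiose is absent, so VelR is inactive.
No repressor is bound and HolD is active, so *sibH* is transcribed.
→ *sibH* is ON.
Diaminopimelate is present, so KulF is active.
Indole is absent, so VelP is active.
With repressor VelP bound, *quvH* is not transcribed.
So QuvH is not produced.
With no repressor bound, *torK* is transcribed.
→ *torK* is ON.
Co²⁺ is present, so KulA is active.
c-di-GMP is present, so LutG is inactive.
Activator KulA is present, so *lutT* is transcribed.
So LutT is produced and active.
Tagatose is present, so JalG is active.
No repressor is bound and LutT and JalG are active, so *quvY* is transcribed.
→ *quvY* is ON.
MoO₄²⁻ is absent, so BexG is inactive.
Itaconate is present, so NerU is inactive.
Required activator BexG is absent, so *ulmR* is not transcribed.
So UlmR is not produced.
Required activator UlmR is absent, so *gorV* is not transcribed.
→ *gorV* is OFF.
Ornithine is present, so MorS is active.
Zn²⁺ is absent, so TorD is active.
Activator MorS is present, so *pexJ* is transcribed.
→ *pexJ* is ON.
4 of the 5 genes are transcribed.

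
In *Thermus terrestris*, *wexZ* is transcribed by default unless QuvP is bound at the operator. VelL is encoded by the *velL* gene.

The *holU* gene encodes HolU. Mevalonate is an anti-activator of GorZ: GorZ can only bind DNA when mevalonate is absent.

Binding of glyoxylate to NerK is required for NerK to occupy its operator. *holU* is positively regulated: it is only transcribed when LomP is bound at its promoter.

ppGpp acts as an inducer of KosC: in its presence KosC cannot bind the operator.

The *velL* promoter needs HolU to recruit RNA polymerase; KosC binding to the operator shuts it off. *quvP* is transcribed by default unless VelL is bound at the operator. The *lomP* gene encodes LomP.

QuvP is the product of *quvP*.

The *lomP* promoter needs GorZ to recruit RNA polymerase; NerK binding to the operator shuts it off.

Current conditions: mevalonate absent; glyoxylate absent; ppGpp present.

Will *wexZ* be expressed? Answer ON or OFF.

Mevalonate is absent, so GorZ is active.
Glyoxylate is absent, so NerK is inactive.
No repressor is bound and GorZ is active, so *lomP* is transcribed.
So LomP is produced and active.
No repressor is bound and LomP is active, so *holU* is transcribed.
So HolU is produced and active.
ppGpp is present, so KosC is inactive.
No repressor is bound and HolU is active, so *velL* is transcribed.
So VelL is produced and active.
With repressor VelL bound, *quvP* is not transcribed.
So QuvP is not produced.
With no repressor bound, *wexZ* is transcribed.

ON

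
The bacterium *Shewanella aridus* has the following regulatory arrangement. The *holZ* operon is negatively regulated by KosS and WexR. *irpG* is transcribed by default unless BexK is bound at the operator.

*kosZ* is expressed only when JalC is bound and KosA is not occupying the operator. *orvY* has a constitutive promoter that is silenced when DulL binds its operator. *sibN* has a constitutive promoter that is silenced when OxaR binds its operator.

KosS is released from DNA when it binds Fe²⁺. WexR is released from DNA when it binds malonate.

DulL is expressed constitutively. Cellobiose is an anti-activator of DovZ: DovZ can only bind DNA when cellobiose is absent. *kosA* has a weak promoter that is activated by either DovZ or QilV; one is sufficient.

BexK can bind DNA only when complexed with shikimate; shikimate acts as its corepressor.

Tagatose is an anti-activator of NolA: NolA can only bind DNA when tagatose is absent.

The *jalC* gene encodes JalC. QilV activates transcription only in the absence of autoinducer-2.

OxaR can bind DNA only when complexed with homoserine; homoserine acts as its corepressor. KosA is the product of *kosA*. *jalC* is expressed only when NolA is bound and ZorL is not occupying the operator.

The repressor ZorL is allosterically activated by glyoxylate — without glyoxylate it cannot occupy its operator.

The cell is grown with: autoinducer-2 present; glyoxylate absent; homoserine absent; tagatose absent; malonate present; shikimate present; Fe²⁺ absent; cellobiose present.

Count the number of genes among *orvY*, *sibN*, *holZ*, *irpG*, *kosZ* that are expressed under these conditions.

DulL is produced constitutively and is active.
With repressor DulL bound, *orvY* is not transcribed.
→ *orvY* is OFF.
Homoserine is absent, so OxaR is inactive.
With no repressor bound, *sibN* is transcribed.
→ *sibN* is ON.
Fe²⁺ is absent, so KosS is active.
Malonate is present, so WexR is inactive.
With repressor KosS bound, *holZ* is not transcribed.
→ *holZ* is OFF.
Shikimate is present, so BexK is active.
With repressor BexK bound, *irpG* is not transcribed.
→ *irpG* is OFF.
Tagatose is absent, so NolA is active.
Glyoxylate is absent, so ZorL is inactive.
No repressor is bound and NolA is active, so *jalC* is transcribed.
So JalC is produced and active.
Cellobiose is present, so DovZ is inactive.
Autoinducer-2 is present, so QilV is inactive.
No activator is available at the *kosA* promoter, so *kosA* is not transcribed.
So KosA is not produced.
No repressor is bound and JalC is active, so *kosZ* is transcribed.
→ *kosZ* is ON.
2 of the 5 genes are transcribed.

2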